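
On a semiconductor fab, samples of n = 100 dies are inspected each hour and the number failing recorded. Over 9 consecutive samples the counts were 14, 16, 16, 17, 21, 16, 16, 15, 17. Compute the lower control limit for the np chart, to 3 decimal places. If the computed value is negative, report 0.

p̄ = Σdᵢ / (k·n) = 148 / (9 × 100) = 0.16444
LCL = np̄ − 3·√(np̄(1−p̄)) = 16.4444 − 3 × 3.7068 = 5.3241

5.324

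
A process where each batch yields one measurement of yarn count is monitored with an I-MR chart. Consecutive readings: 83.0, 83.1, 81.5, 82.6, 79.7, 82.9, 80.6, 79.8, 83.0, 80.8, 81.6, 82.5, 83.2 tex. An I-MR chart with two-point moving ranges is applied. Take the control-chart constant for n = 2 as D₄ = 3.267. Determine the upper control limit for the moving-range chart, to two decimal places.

Moving ranges: 0.1, 1.6, 1.1, 2.9, 3.2, 2.3, 0.8, 3.2, 2.2, 0.8, 0.9, 0.7; M̄R̄ = 19.8000 / 12 = 1.6500
UCL_MR = D₄·M̄R̄ = 3.267 × 1.6500 = 5.3906

5.39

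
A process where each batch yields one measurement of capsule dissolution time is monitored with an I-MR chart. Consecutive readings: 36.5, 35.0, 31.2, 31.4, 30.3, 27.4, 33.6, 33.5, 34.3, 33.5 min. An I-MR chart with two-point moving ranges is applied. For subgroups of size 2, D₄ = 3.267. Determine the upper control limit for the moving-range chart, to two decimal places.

6.32

Moving ranges: 1.5, 3.8, 0.2, 1.1, 2.9, 6.2, 0.1, 0.8, 0.8; M̄R̄ = 17.4000 / 9 = 1.9333
UCL_MR = D₄·M̄R̄ = 3.267 × 1.9333 = 6.3162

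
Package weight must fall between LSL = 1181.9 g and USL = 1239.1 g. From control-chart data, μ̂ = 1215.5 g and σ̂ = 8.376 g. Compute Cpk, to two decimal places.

Cpu = (USL − μ̂) / (3σ̂) = (1239.1 − 1215.5) / (3 × 8.376) = 0.9392; Cpl = (μ̂ − LSL) / (3σ̂) = (1215.5 − 1181.9) / (3 × 8.376) = 1.3372; Cpk = min(Cpu, Cpl) = 0.9392

0.94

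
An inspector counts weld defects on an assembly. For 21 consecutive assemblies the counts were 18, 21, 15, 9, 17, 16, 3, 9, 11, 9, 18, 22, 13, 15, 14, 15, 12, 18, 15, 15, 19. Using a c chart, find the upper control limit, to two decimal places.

25.89

c̄ = (18 + 21 + 15 + 9 + 17 + 16 + 3 + 9 + 11 + 9 + 18 + 22 + 13 + 15 + 14 + 15 + 12 + 18 + 15 + 15 + 19) / 21 = 304 / 21 = 14.4762
UCL = c̄ + 3√c̄ = 14.4762 + 3 × √14.4762 = 14.4762 + 3 × 3.8048 = 25.8905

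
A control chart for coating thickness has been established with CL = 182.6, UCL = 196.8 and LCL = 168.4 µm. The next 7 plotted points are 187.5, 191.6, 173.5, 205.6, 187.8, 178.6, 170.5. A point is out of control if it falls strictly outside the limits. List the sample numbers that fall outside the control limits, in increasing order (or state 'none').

Compare each point to [168.4, 196.8]: sample 4 = 205.6 > UCL.

4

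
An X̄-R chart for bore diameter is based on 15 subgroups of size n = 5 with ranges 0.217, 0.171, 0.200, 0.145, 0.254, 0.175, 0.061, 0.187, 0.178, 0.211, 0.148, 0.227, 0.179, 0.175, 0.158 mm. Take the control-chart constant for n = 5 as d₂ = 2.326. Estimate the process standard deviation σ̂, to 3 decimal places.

R̄ = (0.217 + 0.171 + 0.200 + 0.145 + 0.254 + 0.175 + 0.061 + 0.187 + 0.178 + 0.211 + 0.148 + 0.227 + 0.179 + 0.175 + 0.158) / 15 = 0.1791
σ̂ = R̄ / d₂ = 0.1791 / 2.326 = 0.0770

0.077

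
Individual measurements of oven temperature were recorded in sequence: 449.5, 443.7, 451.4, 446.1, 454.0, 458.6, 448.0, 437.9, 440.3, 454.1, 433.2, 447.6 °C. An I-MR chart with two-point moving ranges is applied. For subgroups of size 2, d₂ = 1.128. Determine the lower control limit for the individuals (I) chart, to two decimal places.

X̄ = (449.5 + 443.7 + 451.4 + 446.1 + 454.0 + 458.6 + 448.0 + 437.9 + 440.3 + 454.1 + 433.2 + 447.6) / 12 = 447.0333
Moving ranges: 5.8, 7.7, 5.3, 7.9, 4.6, 10.6, 10.1, 2.4, 13.8, 20.9, 14.4; M̄R̄ = 103.5000 / 11 = 9.4091
LCL = X̄ − 3·M̄R̄/d₂ = 447.0333 − 3 × 9.4091 / 1.128 = 422.0092

422.01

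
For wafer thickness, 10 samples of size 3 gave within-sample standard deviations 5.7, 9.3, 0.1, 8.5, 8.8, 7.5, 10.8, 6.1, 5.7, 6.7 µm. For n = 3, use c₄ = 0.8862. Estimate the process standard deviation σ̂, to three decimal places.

s̄ = (5.7 + 9.3 + 0.1 + 8.5 + 8.8 + 7.5 + 10.8 + 6.1 + 5.7 + 6.7) / 10 = 6.9200
σ̂ = s̄ / c₄ = 6.9200 / 0.8862 = 7.8086

7.809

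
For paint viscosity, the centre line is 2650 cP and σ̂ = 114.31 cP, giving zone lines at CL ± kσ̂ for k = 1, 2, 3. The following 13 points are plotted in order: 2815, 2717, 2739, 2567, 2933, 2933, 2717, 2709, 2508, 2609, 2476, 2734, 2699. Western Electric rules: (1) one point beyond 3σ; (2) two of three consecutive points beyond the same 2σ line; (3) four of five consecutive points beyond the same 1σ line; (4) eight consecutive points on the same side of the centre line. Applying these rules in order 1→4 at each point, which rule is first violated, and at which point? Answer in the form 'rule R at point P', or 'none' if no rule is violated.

rule 2 at point 6

Zone of each point (C = within 1σ̂, B = 1σ̂–2σ̂, A = 2σ̂–3σ̂, * = beyond 3σ̂; sign = side of CL): 1:+B, 2:+C, 3:+C, 4:-C, 5:+A, 6:+A, 7:+C, 8:+C, 9:-B, 10:-C, 11:-B, 12:+C, 13:+C
Rule 2 (two of three consecutive points beyond the same 2σ limit) is satisfied at point 6.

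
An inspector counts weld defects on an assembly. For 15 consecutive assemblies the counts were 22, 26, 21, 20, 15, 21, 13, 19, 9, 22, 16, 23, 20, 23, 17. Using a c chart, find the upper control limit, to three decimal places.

c̄ = (22 + 26 + 21 + 20 + 15 + 21 + 13 + 19 + 9 + 22 + 16 + 23 + 20 + 23 + 17) / 15 = 287 / 15 = 19.1333
UCL = c̄ + 3√c̄ = 19.1333 + 3 × √19.1333 = 19.1333 + 3 × 4.3742 = 32.2558

32.256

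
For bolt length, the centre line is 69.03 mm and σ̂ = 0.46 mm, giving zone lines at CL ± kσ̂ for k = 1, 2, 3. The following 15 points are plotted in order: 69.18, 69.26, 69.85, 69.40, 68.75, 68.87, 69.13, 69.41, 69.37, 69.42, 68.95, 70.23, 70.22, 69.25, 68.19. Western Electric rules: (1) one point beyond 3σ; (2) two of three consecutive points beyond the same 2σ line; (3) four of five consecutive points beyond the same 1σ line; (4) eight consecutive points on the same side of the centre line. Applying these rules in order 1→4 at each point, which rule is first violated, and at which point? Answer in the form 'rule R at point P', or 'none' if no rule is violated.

rule 2 at point 13

Zone of each point (C = within 1σ̂, B = 1σ̂–2σ̂, A = 2σ̂–3σ̂, * = beyond 3σ̂; sign = side of CL): 1:+C, 2:+C, 3:+B, 4:+C, 5:-C, 6:-C, 7:+C, 8:+C, 9:+C, 10:+C, 11:-C, 12:+A, 13:+A, 14:+C, 15:-B
Rule 2 (two of three consecutive points beyond the same 2σ limit) is satisfied at point 13.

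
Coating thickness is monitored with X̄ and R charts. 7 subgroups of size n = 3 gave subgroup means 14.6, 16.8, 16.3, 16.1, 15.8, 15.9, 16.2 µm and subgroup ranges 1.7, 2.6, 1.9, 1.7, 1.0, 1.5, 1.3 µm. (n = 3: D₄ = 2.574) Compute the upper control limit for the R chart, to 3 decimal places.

4.302

R̄ = (1.7 + 2.6 + 1.9 + 1.7 + 1.0 + 1.5 + 1.3) / 7 = 11.7000 / 7 = 1.6714
UCL_R = D₄·R̄ = 2.574 × 1.6714 = 4.3023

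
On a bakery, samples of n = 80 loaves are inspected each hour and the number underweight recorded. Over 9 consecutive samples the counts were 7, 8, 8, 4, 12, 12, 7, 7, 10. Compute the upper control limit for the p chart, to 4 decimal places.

0.2066

p̄ = Σdᵢ / (k·n) = 75 / (9 × 80) = 0.10417
UCL = p̄ + 3·√(p̄(1−p̄)/n) = 0.10417 + 3 × √(0.10417×0.89583/80) = 0.10417 + 3 × 0.03415 = 0.20663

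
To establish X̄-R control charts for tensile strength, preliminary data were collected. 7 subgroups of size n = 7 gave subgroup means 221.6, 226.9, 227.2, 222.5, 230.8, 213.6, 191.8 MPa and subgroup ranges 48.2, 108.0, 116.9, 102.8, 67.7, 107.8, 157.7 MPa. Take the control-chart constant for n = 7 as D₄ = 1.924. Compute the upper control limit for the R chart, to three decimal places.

194.901

R̄ = (48.2 + 108.0 + 116.9 + 102.8 + 67.7 + 107.8 + 157.7) / 7 = 709.1000 / 7 = 101.3000
UCL_R = D₄·R̄ = 1.924 × 101.3000 = 194.9012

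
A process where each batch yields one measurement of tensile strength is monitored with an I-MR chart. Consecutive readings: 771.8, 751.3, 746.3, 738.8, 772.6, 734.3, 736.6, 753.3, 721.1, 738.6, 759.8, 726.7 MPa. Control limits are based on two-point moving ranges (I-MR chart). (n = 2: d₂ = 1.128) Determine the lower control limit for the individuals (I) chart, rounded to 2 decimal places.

690.78

X̄ = (771.8 + 751.3 + 746.3 + 738.8 + 772.6 + 734.3 + 736.6 + 753.3 + 721.1 + 738.6 + 759.8 + 726.7) / 12 = 745.9333
Moving ranges: 20.5, 5.0, 7.5, 33.8, 38.3, 2.3, 16.7, 32.2, 17.5, 21.2, 33.1; M̄R̄ = 228.1000 / 11 = 20.7364
LCL = X̄ − 3·M̄R̄/d₂ = 745.9333 − 3 × 20.7364 / 1.128 = 690.7834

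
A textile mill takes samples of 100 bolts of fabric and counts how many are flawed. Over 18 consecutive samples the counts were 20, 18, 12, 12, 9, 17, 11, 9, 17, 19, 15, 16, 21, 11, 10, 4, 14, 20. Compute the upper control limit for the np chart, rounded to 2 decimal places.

24.63

p̄ = Σdᵢ / (k·n) = 255 / (18 × 100) = 0.14167
UCL = np̄ + 3·√(np̄(1−p̄)) = 14.1667 + 3 × √(14.1667×0.85833) = 14.1667 + 3 × 3.4871 = 24.6279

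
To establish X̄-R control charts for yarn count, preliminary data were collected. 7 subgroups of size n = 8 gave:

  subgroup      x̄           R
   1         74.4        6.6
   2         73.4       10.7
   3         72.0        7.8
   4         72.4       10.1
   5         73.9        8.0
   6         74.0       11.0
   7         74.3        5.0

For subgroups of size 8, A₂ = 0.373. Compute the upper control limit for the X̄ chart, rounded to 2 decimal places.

X̄̄ = (74.4 + 73.4 + 72.0 + 72.4 + 73.9 + 74.0 + 74.3) / 7 = 514.4000 / 7 = 73.4857
R̄ = (6.6 + 10.7 + 7.8 + 10.1 + 8.0 + 11.0 + 5.0) / 7 = 59.2000 / 7 = 8.4571
UCL = X̄̄ + A₂·R̄ = 73.4857 + 0.373 × 8.4571 = 76.6402

76.64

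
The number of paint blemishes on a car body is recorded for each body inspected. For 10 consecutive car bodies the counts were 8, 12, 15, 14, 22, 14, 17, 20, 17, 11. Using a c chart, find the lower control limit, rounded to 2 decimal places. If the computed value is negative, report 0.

c̄ = (8 + 12 + 15 + 14 + 22 + 14 + 17 + 20 + 17 + 11) / 10 = 150 / 10 = 15.0000
LCL = c̄ − 3√c̄ = 15.0000 − 3 × 3.8730 = 3.3810

3.38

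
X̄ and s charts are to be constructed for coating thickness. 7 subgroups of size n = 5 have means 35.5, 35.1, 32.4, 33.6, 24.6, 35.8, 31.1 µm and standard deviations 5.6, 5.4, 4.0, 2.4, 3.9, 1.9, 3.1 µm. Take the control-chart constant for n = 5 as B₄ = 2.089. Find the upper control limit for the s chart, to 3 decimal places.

s̄ = (5.6 + 5.4 + 4.0 + 2.4 + 3.9 + 1.9 + 3.1) / 7 = 3.7571
UCL_s = B₄·s̄ = 2.089 × 3.7571 = 7.8487

7.849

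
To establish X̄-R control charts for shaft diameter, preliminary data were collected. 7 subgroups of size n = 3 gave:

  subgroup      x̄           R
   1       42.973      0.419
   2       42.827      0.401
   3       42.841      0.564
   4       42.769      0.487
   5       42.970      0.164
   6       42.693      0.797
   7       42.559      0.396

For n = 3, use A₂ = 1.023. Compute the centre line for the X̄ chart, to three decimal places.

X̄̄ = (42.973 + 42.827 + 42.841 + 42.769 + 42.970 + 42.693 + 42.559) / 7 = 299.6320 / 7 = 42.8046
CL = X̄̄ = 42.8046

42.805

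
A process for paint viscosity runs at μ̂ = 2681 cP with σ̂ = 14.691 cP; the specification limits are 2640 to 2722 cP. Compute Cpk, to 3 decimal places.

0.930

Cpu = (USL − μ̂) / (3σ̂) = (2722 − 2681) / (3 × 14.691) = 0.9303; Cpl = (μ̂ − LSL) / (3σ̂) = (2681 − 2640) / (3 × 14.691) = 0.9303; Cpk = min(Cpu, Cpl) = 0.9303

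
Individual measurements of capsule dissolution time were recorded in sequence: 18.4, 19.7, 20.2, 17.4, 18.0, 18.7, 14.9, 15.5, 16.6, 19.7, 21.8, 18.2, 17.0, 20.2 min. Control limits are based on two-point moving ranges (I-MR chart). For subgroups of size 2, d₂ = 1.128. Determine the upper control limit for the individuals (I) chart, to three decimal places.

X̄ = (18.4 + 19.7 + 20.2 + 17.4 + 18.0 + 18.7 + 14.9 + 15.5 + 16.6 + 19.7 + 21.8 + 18.2 + 17.0 + 20.2) / 14 = 18.3071
Moving ranges: 1.3, 0.5, 2.8, 0.6, 0.7, 3.8, 0.6, 1.1, 3.1, 2.1, 3.6, 1.2, 3.2; M̄R̄ = 24.6000 / 13 = 1.8923
UCL = X̄ + 3·M̄R̄/d₂ = 18.3071 + 3 × 1.8923 / 1.128 = 23.3399

23.340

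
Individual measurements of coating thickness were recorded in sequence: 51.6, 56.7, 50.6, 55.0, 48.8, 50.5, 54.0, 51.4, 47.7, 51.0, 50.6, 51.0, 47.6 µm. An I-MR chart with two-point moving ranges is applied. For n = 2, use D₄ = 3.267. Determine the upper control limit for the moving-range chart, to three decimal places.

11.108

Moving ranges: 5.1, 6.1, 4.4, 6.2, 1.7, 3.5, 2.6, 3.7, 3.3, 0.4, 0.4, 3.4; M̄R̄ = 40.8000 / 12 = 3.4000
UCL_MR = D₄·M̄R̄ = 3.267 × 3.4000 = 11.1078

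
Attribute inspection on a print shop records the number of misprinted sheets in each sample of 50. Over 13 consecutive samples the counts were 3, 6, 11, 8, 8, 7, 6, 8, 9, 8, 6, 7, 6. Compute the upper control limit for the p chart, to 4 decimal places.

0.2916

p̄ = Σdᵢ / (k·n) = 93 / (13 × 50) = 0.14308
UCL = p̄ + 3·√(p̄(1−p̄)/n) = 0.14308 + 3 × √(0.14308×0.85692/50) = 0.14308 + 3 × 0.04952 = 0.29163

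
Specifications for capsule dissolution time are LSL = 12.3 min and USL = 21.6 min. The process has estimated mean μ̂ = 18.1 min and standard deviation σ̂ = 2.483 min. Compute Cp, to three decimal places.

0.624

Cp = (USL − LSL) / (6σ̂) = (21.6 − 12.3) / (6 × 2.483) = 9.3000 / 14.8980 = 0.6242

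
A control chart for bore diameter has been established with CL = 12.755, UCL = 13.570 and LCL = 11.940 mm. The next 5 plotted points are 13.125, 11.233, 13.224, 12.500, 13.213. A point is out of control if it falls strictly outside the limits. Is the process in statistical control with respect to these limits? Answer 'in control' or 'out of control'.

out of control

Compare each point to [11.940, 13.570]: sample 2 = 11.233 < LCL.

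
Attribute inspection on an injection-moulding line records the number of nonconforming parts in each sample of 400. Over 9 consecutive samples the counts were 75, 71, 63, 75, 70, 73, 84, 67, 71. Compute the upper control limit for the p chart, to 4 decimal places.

0.2379

p̄ = Σdᵢ / (k·n) = 649 / (9 × 400) = 0.18028
UCL = p̄ + 3·√(p̄(1−p̄)/n) = 0.18028 + 3 × √(0.18028×0.81972/400) = 0.18028 + 3 × 0.01922 = 0.23794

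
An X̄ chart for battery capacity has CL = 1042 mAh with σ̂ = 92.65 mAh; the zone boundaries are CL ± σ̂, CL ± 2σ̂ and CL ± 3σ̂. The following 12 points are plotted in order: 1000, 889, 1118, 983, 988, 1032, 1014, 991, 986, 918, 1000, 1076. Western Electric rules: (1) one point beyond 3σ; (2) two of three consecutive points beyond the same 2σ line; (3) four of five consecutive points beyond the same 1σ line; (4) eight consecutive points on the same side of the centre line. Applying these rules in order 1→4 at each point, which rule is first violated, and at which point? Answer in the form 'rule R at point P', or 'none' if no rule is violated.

Zone of each point (C = within 1σ̂, B = 1σ̂–2σ̂, A = 2σ̂–3σ̂, * = beyond 3σ̂; sign = side of CL): 1:-C, 2:-B, 3:+C, 4:-C, 5:-C, 6:-C, 7:-C, 8:-C, 9:-C, 10:-B, 11:-C, 12:+C
Rule 4 (eight consecutive points on the same side of the centre line) is satisfied at point 11.

rule 4 at point 11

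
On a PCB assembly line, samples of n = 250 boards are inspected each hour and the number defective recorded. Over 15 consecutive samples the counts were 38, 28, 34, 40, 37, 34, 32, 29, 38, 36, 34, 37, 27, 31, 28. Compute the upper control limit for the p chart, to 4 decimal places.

0.1988

p̄ = Σdᵢ / (k·n) = 503 / (15 × 250) = 0.13413
UCL = p̄ + 3·√(p̄(1−p̄)/n) = 0.13413 + 3 × √(0.13413×0.86587/250) = 0.13413 + 3 × 0.02155 = 0.19879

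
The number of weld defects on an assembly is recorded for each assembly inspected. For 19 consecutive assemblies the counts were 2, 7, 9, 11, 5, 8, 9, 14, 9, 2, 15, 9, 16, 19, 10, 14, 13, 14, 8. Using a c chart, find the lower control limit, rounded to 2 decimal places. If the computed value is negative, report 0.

c̄ = (2 + 7 + 9 + 11 + 5 + 8 + 9 + 14 + 9 + 2 + 15 + 9 + 16 + 19 + 10 + 14 + 13 + 14 + 8) / 19 = 194 / 19 = 10.2105
LCL = c̄ − 3√c̄ = 10.2105 − 3 × 3.1954 = 0.6244

0.62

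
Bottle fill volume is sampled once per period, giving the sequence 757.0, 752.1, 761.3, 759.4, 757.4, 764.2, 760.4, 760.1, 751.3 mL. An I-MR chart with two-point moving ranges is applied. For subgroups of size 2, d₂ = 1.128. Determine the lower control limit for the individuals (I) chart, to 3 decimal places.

X̄ = (757.0 + 752.1 + 761.3 + 759.4 + 757.4 + 764.2 + 760.4 + 760.1 + 751.3) / 9 = 758.1333
Moving ranges: 4.9, 9.2, 1.9, 2.0, 6.8, 3.8, 0.3, 8.8; M̄R̄ = 37.7000 / 8 = 4.7125
LCL = X̄ − 3·M̄R̄/d₂ = 758.1333 − 3 × 4.7125 / 1.128 = 745.6001

745.600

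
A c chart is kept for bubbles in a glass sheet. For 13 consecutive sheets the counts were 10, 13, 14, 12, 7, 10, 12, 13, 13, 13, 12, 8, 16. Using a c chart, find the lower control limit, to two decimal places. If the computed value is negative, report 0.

1.48

c̄ = (10 + 13 + 14 + 12 + 7 + 10 + 12 + 13 + 13 + 13 + 12 + 8 + 16) / 13 = 153 / 13 = 11.7692
LCL = c̄ − 3√c̄ = 11.7692 − 3 × 3.4306 = 1.4773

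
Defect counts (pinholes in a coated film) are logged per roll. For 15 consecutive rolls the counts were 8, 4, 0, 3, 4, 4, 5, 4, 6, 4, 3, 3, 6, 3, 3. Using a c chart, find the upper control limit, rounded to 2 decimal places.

c̄ = (8 + 4 + 0 + 3 + 4 + 4 + 5 + 4 + 6 + 4 + 3 + 3 + 6 + 3 + 3) / 15 = 60 / 15 = 4.0000
UCL = c̄ + 3√c̄ = 4.0000 + 3 × √4.0000 = 4.0000 + 3 × 2.0000 = 10.0000

10.00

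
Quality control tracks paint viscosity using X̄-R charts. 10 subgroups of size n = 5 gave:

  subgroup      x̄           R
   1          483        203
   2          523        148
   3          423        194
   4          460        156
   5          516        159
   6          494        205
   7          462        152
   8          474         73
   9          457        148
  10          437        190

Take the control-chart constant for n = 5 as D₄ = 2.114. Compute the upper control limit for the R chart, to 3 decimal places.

R̄ = (203 + 148 + 194 + 156 + 159 + 205 + 152 + 73 + 148 + 190) / 10 = 1628.0000 / 10 = 162.8000
UCL_R = D₄·R̄ = 2.114 × 162.8000 = 344.1592

344.159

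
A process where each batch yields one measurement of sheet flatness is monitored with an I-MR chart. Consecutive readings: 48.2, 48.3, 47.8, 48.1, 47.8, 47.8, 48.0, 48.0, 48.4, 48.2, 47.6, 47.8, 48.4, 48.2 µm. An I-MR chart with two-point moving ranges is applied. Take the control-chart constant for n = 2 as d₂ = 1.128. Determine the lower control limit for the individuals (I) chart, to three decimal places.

47.306

X̄ = (48.2 + 48.3 + 47.8 + 48.1 + 47.8 + 47.8 + 48.0 + 48.0 + 48.4 + 48.2 + 47.6 + 47.8 + 48.4 + 48.2) / 14 = 48.0429
Moving ranges: 0.1, 0.5, 0.3, 0.3, 0.0, 0.2, 0.0, 0.4, 0.2, 0.6, 0.2, 0.6, 0.2; M̄R̄ = 3.6000 / 13 = 0.2769
LCL = X̄ − 3·M̄R̄/d₂ = 48.0429 − 3 × 0.2769 / 1.128 = 47.3064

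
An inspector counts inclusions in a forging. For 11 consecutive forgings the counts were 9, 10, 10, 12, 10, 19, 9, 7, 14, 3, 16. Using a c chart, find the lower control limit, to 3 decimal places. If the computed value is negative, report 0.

c̄ = (9 + 10 + 10 + 12 + 10 + 19 + 9 + 7 + 14 + 3 + 16) / 11 = 119 / 11 = 10.8182
LCL = c̄ − 3√c̄ = 10.8182 − 3 × 3.2891 = 0.9509

0.951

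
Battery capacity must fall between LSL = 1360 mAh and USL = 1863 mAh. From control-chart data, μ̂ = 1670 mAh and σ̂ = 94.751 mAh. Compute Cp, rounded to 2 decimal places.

0.88

Cp = (USL − LSL) / (6σ̂) = (1863 − 1360) / (6 × 94.751) = 503.0000 / 568.5060 = 0.8848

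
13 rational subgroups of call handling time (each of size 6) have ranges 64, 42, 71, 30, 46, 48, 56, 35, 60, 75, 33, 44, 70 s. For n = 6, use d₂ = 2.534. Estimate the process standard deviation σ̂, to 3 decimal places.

20.460

R̄ = (64 + 42 + 71 + 30 + 46 + 48 + 56 + 35 + 60 + 75 + 33 + 44 + 70) / 13 = 51.8462
σ̂ = R̄ / d₂ = 51.8462 / 2.534 = 20.4602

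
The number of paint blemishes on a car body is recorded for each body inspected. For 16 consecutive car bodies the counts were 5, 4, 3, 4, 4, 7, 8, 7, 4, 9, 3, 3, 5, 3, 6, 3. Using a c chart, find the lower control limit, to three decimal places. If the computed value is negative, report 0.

0.000

c̄ = (5 + 4 + 3 + 4 + 4 + 7 + 8 + 7 + 4 + 9 + 3 + 3 + 5 + 3 + 6 + 3) / 16 = 78 / 16 = 4.8750
LCL = c̄ − 3√c̄ = 4.8750 − 3 × 2.2079 = -1.7488 → 0 (cannot be negative)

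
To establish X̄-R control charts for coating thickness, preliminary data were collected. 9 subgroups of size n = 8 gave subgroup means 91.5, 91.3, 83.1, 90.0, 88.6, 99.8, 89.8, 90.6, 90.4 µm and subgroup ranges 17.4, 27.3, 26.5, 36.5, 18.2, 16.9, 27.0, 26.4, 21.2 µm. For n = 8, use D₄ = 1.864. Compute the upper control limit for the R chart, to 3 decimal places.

R̄ = (17.4 + 27.3 + 26.5 + 36.5 + 18.2 + 16.9 + 27.0 + 26.4 + 21.2) / 9 = 217.4000 / 9 = 24.1556
UCL_R = D₄·R̄ = 1.864 × 24.1556 = 45.0260

45.026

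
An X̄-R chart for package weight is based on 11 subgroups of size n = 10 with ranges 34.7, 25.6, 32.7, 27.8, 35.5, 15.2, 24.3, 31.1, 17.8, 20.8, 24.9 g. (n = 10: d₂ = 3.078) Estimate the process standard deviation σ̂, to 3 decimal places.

8.577

R̄ = (34.7 + 25.6 + 32.7 + 27.8 + 35.5 + 15.2 + 24.3 + 31.1 + 17.8 + 20.8 + 24.9) / 11 = 26.4000
σ̂ = R̄ / d₂ = 26.4000 / 3.078 = 8.5770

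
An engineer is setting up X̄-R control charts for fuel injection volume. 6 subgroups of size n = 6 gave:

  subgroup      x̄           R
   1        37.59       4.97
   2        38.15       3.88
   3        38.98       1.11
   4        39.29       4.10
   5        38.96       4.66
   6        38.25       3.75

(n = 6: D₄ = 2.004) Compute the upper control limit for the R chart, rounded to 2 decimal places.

R̄ = (4.97 + 3.88 + 1.11 + 4.10 + 4.66 + 3.75) / 6 = 22.4700 / 6 = 3.7450
UCL_R = D₄·R̄ = 2.004 × 3.7450 = 7.5050

7.50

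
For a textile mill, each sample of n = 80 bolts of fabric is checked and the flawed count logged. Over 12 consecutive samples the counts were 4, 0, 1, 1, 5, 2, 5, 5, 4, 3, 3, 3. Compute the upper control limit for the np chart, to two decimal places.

8.10

p̄ = Σdᵢ / (k·n) = 36 / (12 × 80) = 0.03750
UCL = np̄ + 3·√(np̄(1−p̄)) = 3.0000 + 3 × √(3.0000×0.96250) = 3.0000 + 3 × 1.6993 = 8.0978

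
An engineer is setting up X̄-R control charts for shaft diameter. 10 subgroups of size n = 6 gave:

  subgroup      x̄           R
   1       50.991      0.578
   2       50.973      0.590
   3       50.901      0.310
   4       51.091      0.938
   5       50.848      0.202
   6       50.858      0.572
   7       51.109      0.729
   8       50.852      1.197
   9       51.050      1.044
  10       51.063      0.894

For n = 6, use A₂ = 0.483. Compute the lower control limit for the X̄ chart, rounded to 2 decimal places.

50.63

X̄̄ = (50.991 + 50.973 + 50.901 + 51.091 + 50.848 + 50.858 + 51.109 + 50.852 + 51.050 + 51.063) / 10 = 509.7360 / 10 = 50.9736
R̄ = (0.578 + 0.590 + 0.310 + 0.938 + 0.202 + 0.572 + 0.729 + 1.197 + 1.044 + 0.894) / 10 = 7.0540 / 10 = 0.7054
LCL = X̄̄ − A₂·R̄ = 50.9736 − 0.483 × 0.7054 = 50.6329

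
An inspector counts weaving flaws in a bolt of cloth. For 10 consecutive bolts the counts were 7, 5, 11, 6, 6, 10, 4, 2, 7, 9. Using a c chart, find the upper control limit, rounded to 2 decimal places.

c̄ = (7 + 5 + 11 + 6 + 6 + 10 + 4 + 2 + 7 + 9) / 10 = 67 / 10 = 6.7000
UCL = c̄ + 3√c̄ = 6.7000 + 3 × √6.7000 = 6.7000 + 3 × 2.5884 = 14.4653

14.47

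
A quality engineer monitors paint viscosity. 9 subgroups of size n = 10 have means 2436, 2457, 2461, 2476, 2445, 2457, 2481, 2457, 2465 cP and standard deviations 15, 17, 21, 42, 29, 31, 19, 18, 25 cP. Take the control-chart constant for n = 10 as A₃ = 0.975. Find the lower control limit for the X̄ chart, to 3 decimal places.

X̄̄ = (2436 + 2457 + 2461 + 2476 + 2445 + 2457 + 2481 + 2457 + 2465) / 9 = 2459.4444
s̄ = (15 + 17 + 21 + 42 + 29 + 31 + 19 + 18 + 25) / 9 = 24.1111
LCL = X̄̄ − A₃·s̄ = 2459.4444 − 0.975 × 24.1111 = 2435.9361

2435.936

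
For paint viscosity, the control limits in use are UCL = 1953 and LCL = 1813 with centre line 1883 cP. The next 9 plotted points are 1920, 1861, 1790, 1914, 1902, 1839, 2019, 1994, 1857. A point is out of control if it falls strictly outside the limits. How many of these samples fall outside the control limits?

Compare each point to [1813, 1953]: sample 3 = 1790 < LCL; sample 7 = 2019 > UCL; sample 8 = 1994 > UCL.

3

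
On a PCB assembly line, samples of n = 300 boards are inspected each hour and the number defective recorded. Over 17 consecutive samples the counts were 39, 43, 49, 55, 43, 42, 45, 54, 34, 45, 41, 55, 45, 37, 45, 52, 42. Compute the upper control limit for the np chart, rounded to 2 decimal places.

p̄ = Σdᵢ / (k·n) = 766 / (17 × 300) = 0.15020
UCL = np̄ + 3·√(np̄(1−p̄)) = 45.0588 + 3 × √(45.0588×0.84980) = 45.0588 + 3 × 6.1880 = 63.6228

63.62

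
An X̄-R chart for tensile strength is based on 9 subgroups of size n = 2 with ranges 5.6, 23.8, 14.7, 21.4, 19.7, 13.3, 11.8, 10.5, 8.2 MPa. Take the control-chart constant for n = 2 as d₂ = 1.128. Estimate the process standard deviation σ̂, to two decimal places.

12.71

R̄ = (5.6 + 23.8 + 14.7 + 21.4 + 19.7 + 13.3 + 11.8 + 10.5 + 8.2) / 9 = 14.3333
σ̂ = R̄ / d₂ = 14.3333 / 1.128 = 12.7069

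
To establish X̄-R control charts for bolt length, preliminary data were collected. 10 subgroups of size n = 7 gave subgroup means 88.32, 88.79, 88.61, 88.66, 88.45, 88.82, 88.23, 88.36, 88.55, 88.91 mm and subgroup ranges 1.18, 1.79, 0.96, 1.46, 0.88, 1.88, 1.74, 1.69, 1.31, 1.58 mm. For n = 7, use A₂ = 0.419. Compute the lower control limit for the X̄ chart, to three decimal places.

87.964

X̄̄ = (88.32 + 88.79 + 88.61 + 88.66 + 88.45 + 88.82 + 88.23 + 88.36 + 88.55 + 88.91) / 10 = 885.7000 / 10 = 88.5700
R̄ = (1.18 + 1.79 + 0.96 + 1.46 + 0.88 + 1.88 + 1.74 + 1.69 + 1.31 + 1.58) / 10 = 14.4700 / 10 = 1.4470
LCL = X̄̄ − A₂·R̄ = 88.5700 − 0.419 × 1.4470 = 87.9637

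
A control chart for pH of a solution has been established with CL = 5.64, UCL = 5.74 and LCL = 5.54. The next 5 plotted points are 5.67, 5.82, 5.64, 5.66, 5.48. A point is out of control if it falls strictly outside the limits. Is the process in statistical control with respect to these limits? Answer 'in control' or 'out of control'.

Compare each point to [5.54, 5.74]: sample 2 = 5.82 > UCL; sample 5 = 5.48 < LCL.

out of control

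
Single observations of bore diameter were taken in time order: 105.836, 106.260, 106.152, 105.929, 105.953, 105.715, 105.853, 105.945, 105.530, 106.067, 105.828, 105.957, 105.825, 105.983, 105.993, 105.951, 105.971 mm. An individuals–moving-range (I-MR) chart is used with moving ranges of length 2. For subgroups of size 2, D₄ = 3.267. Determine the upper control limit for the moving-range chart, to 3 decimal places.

Moving ranges: 0.424, 0.108, 0.223, 0.024, 0.238, 0.138, 0.092, 0.415, 0.537, 0.239, 0.129, 0.132, 0.158, 0.010, 0.042, 0.020; M̄R̄ = 2.9290 / 16 = 0.1831
UCL_MR = D₄·M̄R̄ = 3.267 × 0.1831 = 0.5981

0.598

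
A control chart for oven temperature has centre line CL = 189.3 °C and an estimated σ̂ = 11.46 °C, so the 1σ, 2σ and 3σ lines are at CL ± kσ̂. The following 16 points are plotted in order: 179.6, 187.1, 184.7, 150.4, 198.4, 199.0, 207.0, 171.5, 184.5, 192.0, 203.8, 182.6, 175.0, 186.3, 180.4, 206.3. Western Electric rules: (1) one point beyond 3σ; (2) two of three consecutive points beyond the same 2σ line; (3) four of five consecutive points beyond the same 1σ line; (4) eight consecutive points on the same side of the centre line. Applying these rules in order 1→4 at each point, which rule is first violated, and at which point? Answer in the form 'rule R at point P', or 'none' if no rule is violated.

Zone of each point (C = within 1σ̂, B = 1σ̂–2σ̂, A = 2σ̂–3σ̂, * = beyond 3σ̂; sign = side of CL): 1:-C, 2:-C, 3:-C, 4:-*, 5:+C, 6:+C, 7:+B, 8:-B, 9:-C, 10:+C, 11:+B, 12:-C, 13:-B, 14:-C, 15:-C, 16:+B
Rule 1 (one point beyond the 3σ limits) is satisfied at point 4.

rule 1 at point 4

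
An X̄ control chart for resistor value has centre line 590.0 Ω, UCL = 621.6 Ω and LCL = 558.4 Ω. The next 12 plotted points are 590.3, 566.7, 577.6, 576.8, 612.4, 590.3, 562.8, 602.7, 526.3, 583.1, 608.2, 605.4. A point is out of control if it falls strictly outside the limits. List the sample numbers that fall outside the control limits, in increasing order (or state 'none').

Compare each point to [558.4, 621.6]: sample 9 = 526.3 < LCL.

9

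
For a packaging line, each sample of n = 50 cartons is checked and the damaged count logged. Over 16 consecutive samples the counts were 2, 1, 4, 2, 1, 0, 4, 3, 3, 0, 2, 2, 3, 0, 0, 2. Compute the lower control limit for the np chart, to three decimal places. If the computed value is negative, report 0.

0.000

p̄ = Σdᵢ / (k·n) = 29 / (16 × 50) = 0.03625
LCL = np̄ − 3·√(np̄(1−p̄)) = 1.8125 − 3 × 1.3217 = -2.1525 → 0 (negative, so LCL = 0)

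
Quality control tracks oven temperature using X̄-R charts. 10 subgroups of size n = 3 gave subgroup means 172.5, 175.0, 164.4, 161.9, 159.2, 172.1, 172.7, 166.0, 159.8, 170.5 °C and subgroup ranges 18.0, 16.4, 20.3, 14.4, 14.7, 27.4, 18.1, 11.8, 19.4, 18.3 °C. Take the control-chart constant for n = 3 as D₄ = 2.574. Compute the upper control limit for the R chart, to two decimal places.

46.02

R̄ = (18.0 + 16.4 + 20.3 + 14.4 + 14.7 + 27.4 + 18.1 + 11.8 + 19.4 + 18.3) / 10 = 178.8000 / 10 = 17.8800
UCL_R = D₄·R̄ = 2.574 × 17.8800 = 46.0231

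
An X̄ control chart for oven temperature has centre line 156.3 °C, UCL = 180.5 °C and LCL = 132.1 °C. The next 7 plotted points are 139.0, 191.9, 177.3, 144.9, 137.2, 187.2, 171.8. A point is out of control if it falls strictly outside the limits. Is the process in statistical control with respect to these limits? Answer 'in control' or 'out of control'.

out of control

Compare each point to [132.1, 180.5]: sample 2 = 191.9 > UCL; sample 6 = 187.2 > UCL.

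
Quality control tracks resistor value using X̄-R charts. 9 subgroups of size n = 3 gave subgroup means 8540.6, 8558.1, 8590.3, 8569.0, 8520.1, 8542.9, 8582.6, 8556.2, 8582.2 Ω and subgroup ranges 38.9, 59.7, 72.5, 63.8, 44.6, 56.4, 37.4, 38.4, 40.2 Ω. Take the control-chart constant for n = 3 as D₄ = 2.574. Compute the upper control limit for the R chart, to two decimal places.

R̄ = (38.9 + 59.7 + 72.5 + 63.8 + 44.6 + 56.4 + 37.4 + 38.4 + 40.2) / 9 = 451.9000 / 9 = 50.2111
UCL_R = D₄·R̄ = 2.574 × 50.2111 = 129.2434

129.24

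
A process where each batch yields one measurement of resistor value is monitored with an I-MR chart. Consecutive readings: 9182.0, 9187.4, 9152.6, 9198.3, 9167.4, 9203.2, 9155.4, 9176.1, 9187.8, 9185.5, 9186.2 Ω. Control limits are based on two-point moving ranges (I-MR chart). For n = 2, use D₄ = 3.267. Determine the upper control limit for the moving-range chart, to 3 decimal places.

77.036

Moving ranges: 5.4, 34.8, 45.7, 30.9, 35.8, 47.8, 20.7, 11.7, 2.3, 0.7; M̄R̄ = 235.8000 / 10 = 23.5800
UCL_MR = D₄·M̄R̄ = 3.267 × 23.5800 = 77.0359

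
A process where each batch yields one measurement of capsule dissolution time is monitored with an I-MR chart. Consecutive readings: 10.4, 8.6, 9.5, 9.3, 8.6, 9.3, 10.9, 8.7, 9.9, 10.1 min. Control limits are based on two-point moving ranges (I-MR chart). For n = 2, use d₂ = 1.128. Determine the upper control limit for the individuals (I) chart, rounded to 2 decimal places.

X̄ = (10.4 + 8.6 + 9.5 + 9.3 + 8.6 + 9.3 + 10.9 + 8.7 + 9.9 + 10.1) / 10 = 9.5300
Moving ranges: 1.8, 0.9, 0.2, 0.7, 0.7, 1.6, 2.2, 1.2, 0.2; M̄R̄ = 9.5000 / 9 = 1.0556
UCL = X̄ + 3·M̄R̄/d₂ = 9.5300 + 3 × 1.0556 / 1.128 = 12.3373

12.34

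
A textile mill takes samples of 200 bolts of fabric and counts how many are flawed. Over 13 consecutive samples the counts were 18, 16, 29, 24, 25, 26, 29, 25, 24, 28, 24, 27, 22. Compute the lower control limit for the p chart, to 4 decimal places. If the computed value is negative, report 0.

0.0525

p̄ = Σdᵢ / (k·n) = 317 / (13 × 200) = 0.12192
LCL = p̄ − 3·√(p̄(1−p̄)/n) = 0.12192 − 3 × 0.02314 = 0.05251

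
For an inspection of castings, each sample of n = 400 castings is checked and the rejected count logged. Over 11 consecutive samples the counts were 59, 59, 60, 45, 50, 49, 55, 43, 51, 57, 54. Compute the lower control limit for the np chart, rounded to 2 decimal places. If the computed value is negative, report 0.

32.58

p̄ = Σdᵢ / (k·n) = 582 / (11 × 400) = 0.13227
LCL = np̄ − 3·√(np̄(1−p̄)) = 52.9091 − 3 × 6.7757 = 32.5819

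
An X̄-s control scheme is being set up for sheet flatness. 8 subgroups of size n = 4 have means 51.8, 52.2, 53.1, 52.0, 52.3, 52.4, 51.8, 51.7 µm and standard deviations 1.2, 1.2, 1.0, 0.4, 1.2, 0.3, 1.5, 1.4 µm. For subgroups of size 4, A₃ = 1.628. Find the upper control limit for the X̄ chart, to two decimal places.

53.83

X̄̄ = (51.8 + 52.2 + 53.1 + 52.0 + 52.3 + 52.4 + 51.8 + 51.7) / 8 = 52.1625
s̄ = (1.2 + 1.2 + 1.0 + 0.4 + 1.2 + 0.3 + 1.5 + 1.4) / 8 = 1.0250
UCL = X̄̄ + A₃·s̄ = 52.1625 + 1.628 × 1.0250 = 53.8312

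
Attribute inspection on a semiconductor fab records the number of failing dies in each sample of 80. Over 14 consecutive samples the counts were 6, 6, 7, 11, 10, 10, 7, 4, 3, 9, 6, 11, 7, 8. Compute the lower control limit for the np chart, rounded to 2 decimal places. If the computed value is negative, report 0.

0.00

p̄ = Σdᵢ / (k·n) = 105 / (14 × 80) = 0.09375
LCL = np̄ − 3·√(np̄(1−p̄)) = 7.5000 − 3 × 2.6071 = -0.3212 → 0 (negative, so LCL = 0)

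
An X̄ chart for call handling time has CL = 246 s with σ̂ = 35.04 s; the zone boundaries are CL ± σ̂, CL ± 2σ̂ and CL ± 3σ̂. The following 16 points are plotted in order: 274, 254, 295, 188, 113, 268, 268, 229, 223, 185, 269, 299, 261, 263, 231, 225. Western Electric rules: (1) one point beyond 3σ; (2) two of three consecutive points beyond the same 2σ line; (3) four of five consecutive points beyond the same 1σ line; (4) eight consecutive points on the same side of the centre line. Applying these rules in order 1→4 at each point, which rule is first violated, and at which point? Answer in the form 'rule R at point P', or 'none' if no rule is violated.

Zone of each point (C = within 1σ̂, B = 1σ̂–2σ̂, A = 2σ̂–3σ̂, * = beyond 3σ̂; sign = side of CL): 1:+C, 2:+C, 3:+B, 4:-B, 5:-*, 6:+C, 7:+C, 8:-C, 9:-C, 10:-B, 11:+C, 12:+B, 13:+C, 14:+C, 15:-C, 16:-C
Rule 1 (one point beyond the 3σ limits) is satisfied at point 5.

rule 1 at point 5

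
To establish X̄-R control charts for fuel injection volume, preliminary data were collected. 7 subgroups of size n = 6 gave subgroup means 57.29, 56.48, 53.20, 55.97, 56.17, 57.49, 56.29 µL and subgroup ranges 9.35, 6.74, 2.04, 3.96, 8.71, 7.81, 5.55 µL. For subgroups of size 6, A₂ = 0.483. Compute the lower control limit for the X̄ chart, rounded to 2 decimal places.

X̄̄ = (57.29 + 56.48 + 53.20 + 55.97 + 56.17 + 57.49 + 56.29) / 7 = 392.8900 / 7 = 56.1271
R̄ = (9.35 + 6.74 + 2.04 + 3.96 + 8.71 + 7.81 + 5.55) / 7 = 44.1600 / 7 = 6.3086
LCL = X̄̄ − A₂·R̄ = 56.1271 − 0.483 × 6.3086 = 53.0801

53.08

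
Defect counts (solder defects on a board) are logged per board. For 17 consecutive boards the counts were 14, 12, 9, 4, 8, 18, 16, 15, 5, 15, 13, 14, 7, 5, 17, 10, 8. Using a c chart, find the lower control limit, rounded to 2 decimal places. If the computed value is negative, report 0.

c̄ = (14 + 12 + 9 + 4 + 8 + 18 + 16 + 15 + 5 + 15 + 13 + 14 + 7 + 5 + 17 + 10 + 8) / 17 = 190 / 17 = 11.1765
LCL = c̄ − 3√c̄ = 11.1765 − 3 × 3.3431 = 1.1471

1.15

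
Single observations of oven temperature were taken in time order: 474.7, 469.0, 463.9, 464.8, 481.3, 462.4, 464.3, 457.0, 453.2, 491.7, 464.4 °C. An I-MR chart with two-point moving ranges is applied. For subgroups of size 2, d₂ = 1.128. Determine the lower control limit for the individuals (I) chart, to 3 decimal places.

434.398

X̄ = (474.7 + 469.0 + 463.9 + 464.8 + 481.3 + 462.4 + 464.3 + 457.0 + 453.2 + 491.7 + 464.4) / 11 = 467.8818
Moving ranges: 5.7, 5.1, 0.9, 16.5, 18.9, 1.9, 7.3, 3.8, 38.5, 27.3; M̄R̄ = 125.9000 / 10 = 12.5900
LCL = X̄ − 3·M̄R̄/d₂ = 467.8818 − 3 × 12.5900 / 1.128 = 434.3978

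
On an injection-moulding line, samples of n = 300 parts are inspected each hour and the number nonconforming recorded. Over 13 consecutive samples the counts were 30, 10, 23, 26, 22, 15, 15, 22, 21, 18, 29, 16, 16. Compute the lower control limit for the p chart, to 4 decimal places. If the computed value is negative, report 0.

p̄ = Σdᵢ / (k·n) = 263 / (13 × 300) = 0.06744
LCL = p̄ − 3·√(p̄(1−p̄)/n) = 0.06744 − 3 × 0.01448 = 0.02400

0.0240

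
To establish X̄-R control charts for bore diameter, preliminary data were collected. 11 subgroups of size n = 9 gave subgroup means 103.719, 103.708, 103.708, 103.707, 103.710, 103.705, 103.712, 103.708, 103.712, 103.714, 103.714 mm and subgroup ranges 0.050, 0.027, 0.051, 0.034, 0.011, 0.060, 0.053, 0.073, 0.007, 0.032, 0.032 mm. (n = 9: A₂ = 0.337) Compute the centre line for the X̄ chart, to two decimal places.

103.71

X̄̄ = (103.719 + 103.708 + 103.708 + 103.707 + 103.710 + 103.705 + 103.712 + 103.708 + 103.712 + 103.714 + 103.714) / 11 = 1140.8170 / 11 = 103.7106
CL = X̄̄ = 103.7106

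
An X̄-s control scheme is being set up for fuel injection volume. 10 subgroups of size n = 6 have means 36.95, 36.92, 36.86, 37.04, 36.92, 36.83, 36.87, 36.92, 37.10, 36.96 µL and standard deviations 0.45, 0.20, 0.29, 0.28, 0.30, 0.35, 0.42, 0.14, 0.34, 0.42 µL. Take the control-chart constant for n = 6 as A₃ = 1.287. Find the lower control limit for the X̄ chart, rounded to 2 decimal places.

X̄̄ = (36.95 + 36.92 + 36.86 + 37.04 + 36.92 + 36.83 + 36.87 + 36.92 + 37.10 + 36.96) / 10 = 36.9370
s̄ = (0.45 + 0.20 + 0.29 + 0.28 + 0.30 + 0.35 + 0.42 + 0.14 + 0.34 + 0.42) / 10 = 0.3190
LCL = X̄̄ − A₃·s̄ = 36.9370 − 1.287 × 0.3190 = 36.5264

36.53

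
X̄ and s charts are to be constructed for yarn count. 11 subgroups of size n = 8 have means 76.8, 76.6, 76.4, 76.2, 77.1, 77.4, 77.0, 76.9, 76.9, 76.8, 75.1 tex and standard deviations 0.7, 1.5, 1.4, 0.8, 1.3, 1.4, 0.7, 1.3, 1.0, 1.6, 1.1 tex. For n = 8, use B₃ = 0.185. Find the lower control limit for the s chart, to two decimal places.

s̄ = (0.7 + 1.5 + 1.4 + 0.8 + 1.3 + 1.4 + 0.7 + 1.3 + 1.0 + 1.6 + 1.1) / 11 = 1.1636
LCL_s = B₃·s̄ = 0.185 × 1.1636 = 0.2153

0.22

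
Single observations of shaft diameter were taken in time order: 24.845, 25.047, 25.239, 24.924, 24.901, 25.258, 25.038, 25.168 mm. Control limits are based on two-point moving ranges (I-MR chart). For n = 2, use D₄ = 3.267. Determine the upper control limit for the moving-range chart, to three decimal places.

0.672

Moving ranges: 0.202, 0.192, 0.315, 0.023, 0.357, 0.220, 0.130; M̄R̄ = 1.4390 / 7 = 0.2056
UCL_MR = D₄·M̄R̄ = 3.267 × 0.2056 = 0.6716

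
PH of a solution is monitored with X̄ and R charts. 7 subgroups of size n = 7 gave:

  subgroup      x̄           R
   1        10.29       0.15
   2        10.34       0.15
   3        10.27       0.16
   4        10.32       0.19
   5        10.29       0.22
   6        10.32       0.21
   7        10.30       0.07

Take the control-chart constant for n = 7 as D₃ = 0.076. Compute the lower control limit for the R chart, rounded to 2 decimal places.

0.01

R̄ = (0.15 + 0.15 + 0.16 + 0.19 + 0.22 + 0.21 + 0.07) / 7 = 1.1500 / 7 = 0.1643
LCL_R = D₃·R̄ = 0.076 × 0.1643 = 0.0125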